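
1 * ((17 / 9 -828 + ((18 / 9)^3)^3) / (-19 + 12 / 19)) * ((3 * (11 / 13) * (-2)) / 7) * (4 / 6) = -8.27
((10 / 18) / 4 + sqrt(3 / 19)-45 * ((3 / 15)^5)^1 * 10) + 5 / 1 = sqrt(57) / 19 + 22477 / 4500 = 5.39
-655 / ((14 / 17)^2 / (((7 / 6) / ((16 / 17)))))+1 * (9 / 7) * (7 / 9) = -3215327 / 2688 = -1196.18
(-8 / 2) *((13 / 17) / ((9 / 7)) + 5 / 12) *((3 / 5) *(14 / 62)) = -4333 / 7905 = -0.55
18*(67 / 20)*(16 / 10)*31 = 74772 / 25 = 2990.88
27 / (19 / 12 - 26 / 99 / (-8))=2673 / 160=16.71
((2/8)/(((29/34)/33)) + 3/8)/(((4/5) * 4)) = 11655/3712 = 3.14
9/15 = 0.60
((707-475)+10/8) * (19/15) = 5909/20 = 295.45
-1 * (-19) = 19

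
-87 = -87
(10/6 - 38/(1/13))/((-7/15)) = 1055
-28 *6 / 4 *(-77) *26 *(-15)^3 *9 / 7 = -364864500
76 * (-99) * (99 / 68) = -186219 / 17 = -10954.06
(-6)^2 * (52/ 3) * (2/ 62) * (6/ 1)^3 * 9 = 1213056/ 31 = 39130.84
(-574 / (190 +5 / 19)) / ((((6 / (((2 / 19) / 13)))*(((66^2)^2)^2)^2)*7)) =-41 / 9137889071208820356072617075834880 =-0.00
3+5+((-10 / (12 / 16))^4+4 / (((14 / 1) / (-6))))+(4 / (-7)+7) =31617.65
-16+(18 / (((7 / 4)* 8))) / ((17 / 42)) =-218 / 17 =-12.82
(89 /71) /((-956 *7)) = -89 /475132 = -0.00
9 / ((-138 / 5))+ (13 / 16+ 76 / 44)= 8961 / 4048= 2.21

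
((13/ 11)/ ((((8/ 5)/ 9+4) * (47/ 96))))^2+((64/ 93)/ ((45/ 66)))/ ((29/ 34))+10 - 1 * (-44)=55.52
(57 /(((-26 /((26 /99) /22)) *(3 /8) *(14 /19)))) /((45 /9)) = -722 /38115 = -0.02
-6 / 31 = -0.19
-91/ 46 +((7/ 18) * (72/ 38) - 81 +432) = 305689/ 874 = 349.76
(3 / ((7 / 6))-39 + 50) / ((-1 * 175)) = -19 / 245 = -0.08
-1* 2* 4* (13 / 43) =-104 / 43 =-2.42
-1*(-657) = 657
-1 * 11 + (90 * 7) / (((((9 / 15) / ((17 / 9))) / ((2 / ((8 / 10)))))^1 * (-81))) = -72.21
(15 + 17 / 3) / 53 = 62 / 159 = 0.39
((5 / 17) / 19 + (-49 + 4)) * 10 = -145300 / 323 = -449.85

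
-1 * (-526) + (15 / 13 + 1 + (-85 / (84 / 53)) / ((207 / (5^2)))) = 521.68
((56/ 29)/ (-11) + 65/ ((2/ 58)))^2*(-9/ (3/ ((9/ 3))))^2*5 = 146412515957805/ 101761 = 1438788101.12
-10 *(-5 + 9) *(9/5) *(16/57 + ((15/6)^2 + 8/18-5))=-142.21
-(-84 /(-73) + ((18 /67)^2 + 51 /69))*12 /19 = -177451116 /143203589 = -1.24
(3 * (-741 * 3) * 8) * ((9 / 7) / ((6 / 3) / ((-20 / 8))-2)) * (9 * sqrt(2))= 10803780 * sqrt(2) / 49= 311813.31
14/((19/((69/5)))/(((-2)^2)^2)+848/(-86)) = -664608/464011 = -1.43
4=4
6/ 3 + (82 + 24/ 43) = 3636/ 43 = 84.56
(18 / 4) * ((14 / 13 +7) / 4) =945 / 104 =9.09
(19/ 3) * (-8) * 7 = -1064/ 3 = -354.67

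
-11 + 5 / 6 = -61 / 6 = -10.17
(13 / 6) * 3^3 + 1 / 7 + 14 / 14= 835 / 14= 59.64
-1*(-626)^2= -391876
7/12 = 0.58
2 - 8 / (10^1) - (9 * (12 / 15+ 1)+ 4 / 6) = -47 / 3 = -15.67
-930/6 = -155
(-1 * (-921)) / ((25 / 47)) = 43287 / 25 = 1731.48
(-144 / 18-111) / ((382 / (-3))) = 357 / 382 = 0.93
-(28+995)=-1023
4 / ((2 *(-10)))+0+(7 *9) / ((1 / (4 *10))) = 12599 / 5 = 2519.80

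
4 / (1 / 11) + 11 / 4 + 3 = 199 / 4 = 49.75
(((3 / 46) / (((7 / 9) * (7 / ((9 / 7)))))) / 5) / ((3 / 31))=2511 / 78890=0.03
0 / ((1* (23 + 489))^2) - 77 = -77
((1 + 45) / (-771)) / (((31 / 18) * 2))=-0.02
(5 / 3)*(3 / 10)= 1 / 2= 0.50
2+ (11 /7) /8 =123 /56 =2.20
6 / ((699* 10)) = 0.00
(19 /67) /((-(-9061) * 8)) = 19 /4856696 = 0.00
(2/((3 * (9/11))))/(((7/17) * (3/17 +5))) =289/756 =0.38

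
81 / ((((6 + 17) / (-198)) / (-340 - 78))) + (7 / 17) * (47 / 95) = 10826780227 / 37145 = 291473.42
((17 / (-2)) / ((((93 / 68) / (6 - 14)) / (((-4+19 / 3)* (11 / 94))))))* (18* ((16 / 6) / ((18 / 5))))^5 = 18229657600000 / 3186459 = 5720976.67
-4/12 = -1/3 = -0.33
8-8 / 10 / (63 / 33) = 796 / 105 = 7.58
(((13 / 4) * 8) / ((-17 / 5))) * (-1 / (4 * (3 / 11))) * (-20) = -7150 / 51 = -140.20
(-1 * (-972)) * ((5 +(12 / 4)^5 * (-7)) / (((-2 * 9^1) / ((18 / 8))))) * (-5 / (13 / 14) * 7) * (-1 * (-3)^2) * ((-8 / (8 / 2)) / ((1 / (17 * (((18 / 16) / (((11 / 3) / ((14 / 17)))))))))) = -85876141680 / 143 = -600532459.30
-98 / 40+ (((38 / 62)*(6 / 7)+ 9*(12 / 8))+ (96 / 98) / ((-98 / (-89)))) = 18555611 / 1488620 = 12.46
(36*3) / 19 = 108 / 19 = 5.68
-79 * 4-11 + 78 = -249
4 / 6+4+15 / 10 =37 / 6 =6.17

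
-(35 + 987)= -1022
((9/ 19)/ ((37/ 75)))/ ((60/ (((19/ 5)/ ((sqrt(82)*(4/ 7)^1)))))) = 63*sqrt(82)/ 48544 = 0.01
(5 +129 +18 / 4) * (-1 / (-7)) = 277 / 14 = 19.79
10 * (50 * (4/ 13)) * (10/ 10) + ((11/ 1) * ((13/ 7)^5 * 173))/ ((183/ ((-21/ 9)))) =-6549119527/ 17135937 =-382.19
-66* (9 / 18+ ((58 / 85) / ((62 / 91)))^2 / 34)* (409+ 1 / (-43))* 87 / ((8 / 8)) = -6311132632047276 / 5075497475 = -1243451.04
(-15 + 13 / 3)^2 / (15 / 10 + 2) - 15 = 1103 / 63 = 17.51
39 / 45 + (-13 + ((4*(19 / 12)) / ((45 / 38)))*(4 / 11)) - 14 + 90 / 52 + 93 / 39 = -155005 / 7722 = -20.07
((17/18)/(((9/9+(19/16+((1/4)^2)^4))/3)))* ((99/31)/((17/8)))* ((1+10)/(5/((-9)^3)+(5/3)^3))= 3853910016/832051315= 4.63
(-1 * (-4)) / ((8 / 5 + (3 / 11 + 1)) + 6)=55 / 122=0.45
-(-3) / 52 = 3 / 52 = 0.06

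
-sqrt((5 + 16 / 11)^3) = -71 * sqrt(781) / 121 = -16.40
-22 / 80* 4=-11 / 10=-1.10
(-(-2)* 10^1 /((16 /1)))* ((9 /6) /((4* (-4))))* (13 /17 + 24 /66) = -3165 /23936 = -0.13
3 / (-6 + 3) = -1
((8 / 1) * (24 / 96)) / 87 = 2 / 87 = 0.02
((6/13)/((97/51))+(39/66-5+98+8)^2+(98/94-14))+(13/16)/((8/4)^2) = 4731089605343/458963648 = 10308.20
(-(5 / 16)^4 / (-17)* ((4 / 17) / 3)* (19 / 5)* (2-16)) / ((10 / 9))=-9975 / 4734976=-0.00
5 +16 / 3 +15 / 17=572 / 51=11.22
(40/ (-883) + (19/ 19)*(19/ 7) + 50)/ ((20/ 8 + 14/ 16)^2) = 20835008/ 4505949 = 4.62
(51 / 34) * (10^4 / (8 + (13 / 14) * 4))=52500 / 41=1280.49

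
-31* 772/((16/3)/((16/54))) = -11966/9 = -1329.56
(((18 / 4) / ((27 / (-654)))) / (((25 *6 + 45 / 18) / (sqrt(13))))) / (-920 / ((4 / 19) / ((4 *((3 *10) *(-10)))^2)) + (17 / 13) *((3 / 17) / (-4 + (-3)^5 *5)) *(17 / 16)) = 0.00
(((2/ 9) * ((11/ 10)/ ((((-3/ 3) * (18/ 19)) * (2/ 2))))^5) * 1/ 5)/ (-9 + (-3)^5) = 398778220049/ 1071385056000000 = 0.00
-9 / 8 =-1.12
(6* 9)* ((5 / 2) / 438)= 45 / 146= 0.31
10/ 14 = 5/ 7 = 0.71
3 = 3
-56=-56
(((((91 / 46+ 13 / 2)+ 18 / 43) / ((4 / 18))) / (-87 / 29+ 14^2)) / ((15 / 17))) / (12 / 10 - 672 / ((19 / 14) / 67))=-947359 / 133680325196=-0.00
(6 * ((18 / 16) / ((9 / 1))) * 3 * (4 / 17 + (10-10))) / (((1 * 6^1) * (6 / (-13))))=-13 / 68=-0.19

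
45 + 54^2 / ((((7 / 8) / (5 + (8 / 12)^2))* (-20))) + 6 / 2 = -4296 / 5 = -859.20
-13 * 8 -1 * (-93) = -11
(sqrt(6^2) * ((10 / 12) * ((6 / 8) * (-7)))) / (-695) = 21 / 556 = 0.04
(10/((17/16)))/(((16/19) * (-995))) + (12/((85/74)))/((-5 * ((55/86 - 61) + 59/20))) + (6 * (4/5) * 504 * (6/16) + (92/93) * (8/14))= 493546543730278/543678936045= 907.79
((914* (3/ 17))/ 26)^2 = 1879641/ 48841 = 38.48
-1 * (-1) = 1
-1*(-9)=9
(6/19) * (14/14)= 6/19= 0.32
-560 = -560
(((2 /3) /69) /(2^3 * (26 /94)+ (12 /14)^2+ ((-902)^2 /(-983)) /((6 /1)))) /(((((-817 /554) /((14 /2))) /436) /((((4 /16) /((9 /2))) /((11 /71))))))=135884556999716 /2558428629934419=0.05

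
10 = 10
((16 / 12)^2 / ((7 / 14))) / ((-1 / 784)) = -25088 / 9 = -2787.56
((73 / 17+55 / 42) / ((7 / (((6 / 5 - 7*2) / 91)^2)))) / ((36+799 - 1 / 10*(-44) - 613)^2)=512128 / 1657379305491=0.00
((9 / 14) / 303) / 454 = 3 / 641956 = 0.00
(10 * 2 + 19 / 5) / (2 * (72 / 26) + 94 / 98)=75803 / 20695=3.66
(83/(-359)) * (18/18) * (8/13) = -664/4667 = -0.14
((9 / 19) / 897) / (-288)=-1 / 545376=-0.00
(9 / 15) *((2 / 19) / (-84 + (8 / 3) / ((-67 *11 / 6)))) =-2211 / 2941390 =-0.00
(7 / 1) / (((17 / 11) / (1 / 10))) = 77 / 170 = 0.45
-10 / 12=-5 / 6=-0.83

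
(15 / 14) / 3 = 5 / 14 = 0.36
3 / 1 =3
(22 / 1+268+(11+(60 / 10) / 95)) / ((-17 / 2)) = -57202 / 1615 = -35.42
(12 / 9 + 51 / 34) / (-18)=-17 / 108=-0.16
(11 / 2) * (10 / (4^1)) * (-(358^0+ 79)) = -1100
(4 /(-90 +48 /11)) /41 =-22 /19311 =-0.00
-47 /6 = -7.83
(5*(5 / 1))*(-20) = -500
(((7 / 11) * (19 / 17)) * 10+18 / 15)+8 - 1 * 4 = 11512 / 935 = 12.31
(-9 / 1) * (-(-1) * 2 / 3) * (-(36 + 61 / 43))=224.51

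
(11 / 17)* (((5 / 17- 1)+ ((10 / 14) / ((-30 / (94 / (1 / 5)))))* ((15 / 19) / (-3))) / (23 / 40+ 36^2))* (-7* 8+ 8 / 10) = -122953952 / 1993458131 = -0.06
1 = 1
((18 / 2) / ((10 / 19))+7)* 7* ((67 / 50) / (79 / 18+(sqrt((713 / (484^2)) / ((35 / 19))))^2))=417024112428 / 8099521075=51.49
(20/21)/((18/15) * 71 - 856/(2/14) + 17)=-100/618429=-0.00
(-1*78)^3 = -474552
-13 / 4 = -3.25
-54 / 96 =-9 / 16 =-0.56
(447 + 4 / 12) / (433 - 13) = 671 / 630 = 1.07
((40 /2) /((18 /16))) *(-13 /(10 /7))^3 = -3014284 /225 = -13396.82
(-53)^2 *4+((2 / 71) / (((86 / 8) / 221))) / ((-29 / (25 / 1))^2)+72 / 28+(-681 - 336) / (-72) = 1618020573523 / 143784088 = 11253.13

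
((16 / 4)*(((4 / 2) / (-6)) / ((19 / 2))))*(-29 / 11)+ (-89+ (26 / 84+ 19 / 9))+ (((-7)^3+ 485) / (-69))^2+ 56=-25.97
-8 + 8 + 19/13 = 19/13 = 1.46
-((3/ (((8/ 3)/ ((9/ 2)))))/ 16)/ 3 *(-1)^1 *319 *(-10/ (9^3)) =-1595/ 3456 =-0.46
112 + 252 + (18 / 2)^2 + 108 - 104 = 449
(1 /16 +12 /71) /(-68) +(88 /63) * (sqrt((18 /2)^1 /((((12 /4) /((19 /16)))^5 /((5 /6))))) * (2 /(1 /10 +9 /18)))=-263 /77248 +19855 * sqrt(190) /217728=1.25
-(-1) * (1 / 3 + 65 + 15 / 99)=2161 / 33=65.48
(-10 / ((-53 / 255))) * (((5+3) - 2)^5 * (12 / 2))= 118972800 / 53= 2244769.81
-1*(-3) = 3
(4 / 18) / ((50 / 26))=26 / 225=0.12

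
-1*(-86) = 86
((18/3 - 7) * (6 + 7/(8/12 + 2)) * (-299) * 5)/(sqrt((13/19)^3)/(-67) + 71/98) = 1366258713365 * sqrt(247)/103461031402 + 3683272628746165/206922062804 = 18007.83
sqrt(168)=2 * sqrt(42)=12.96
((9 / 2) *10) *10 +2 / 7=3152 / 7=450.29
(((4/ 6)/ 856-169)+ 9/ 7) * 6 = -1507409/ 1498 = -1006.28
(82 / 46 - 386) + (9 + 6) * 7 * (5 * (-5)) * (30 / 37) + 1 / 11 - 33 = -23828471 / 9361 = -2545.50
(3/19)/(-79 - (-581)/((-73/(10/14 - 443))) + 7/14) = 438/9547025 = 0.00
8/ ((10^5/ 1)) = 1/ 12500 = 0.00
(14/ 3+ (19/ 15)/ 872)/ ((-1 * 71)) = -20353/ 309560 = -0.07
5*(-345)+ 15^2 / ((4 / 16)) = -825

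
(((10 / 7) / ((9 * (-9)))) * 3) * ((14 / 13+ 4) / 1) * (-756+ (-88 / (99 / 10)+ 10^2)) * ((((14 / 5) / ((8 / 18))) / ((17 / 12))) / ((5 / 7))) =216832 / 195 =1111.96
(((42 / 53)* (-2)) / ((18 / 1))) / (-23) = 14 / 3657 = 0.00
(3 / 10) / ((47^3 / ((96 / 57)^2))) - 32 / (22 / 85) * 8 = -2038917586304 / 2061405665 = -989.09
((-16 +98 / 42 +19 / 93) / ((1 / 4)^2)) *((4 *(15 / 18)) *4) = -801280 / 279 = -2871.97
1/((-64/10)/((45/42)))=-75/448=-0.17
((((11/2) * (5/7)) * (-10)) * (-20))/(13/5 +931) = 6875/8169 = 0.84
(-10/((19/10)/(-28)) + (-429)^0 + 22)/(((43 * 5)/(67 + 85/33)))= 2477384/44935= 55.13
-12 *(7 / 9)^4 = -9604 / 2187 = -4.39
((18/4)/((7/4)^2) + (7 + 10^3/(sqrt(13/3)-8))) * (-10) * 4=40000 * sqrt(39)/179 + 44068600/8771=6419.88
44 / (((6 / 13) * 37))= 286 / 111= 2.58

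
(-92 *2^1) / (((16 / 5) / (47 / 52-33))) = 191935 / 104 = 1845.53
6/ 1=6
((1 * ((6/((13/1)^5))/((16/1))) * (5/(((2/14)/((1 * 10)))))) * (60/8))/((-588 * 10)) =-75/166339264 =-0.00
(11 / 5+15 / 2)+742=7517 / 10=751.70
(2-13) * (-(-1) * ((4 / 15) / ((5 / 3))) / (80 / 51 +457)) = -2244 / 584675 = -0.00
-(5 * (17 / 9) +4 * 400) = -14485 / 9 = -1609.44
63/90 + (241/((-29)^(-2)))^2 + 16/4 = 410795877657/10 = 41079587765.70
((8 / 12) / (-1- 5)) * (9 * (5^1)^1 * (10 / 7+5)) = -225 / 7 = -32.14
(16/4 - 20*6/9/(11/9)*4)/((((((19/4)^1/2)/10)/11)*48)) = -2180/57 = -38.25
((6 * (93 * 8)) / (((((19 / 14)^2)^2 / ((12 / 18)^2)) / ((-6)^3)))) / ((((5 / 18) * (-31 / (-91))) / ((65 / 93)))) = -3769483640832 / 4039951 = -933051.82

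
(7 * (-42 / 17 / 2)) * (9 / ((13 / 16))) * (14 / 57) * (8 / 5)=-790272 / 20995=-37.64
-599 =-599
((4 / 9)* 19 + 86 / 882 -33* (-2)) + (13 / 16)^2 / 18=16839257 / 225792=74.58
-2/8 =-1/4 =-0.25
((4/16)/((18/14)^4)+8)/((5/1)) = 212353/131220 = 1.62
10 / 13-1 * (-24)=322 / 13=24.77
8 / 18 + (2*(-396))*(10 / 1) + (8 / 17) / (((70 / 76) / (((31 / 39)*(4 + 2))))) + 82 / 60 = -220422035 / 27846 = -7915.75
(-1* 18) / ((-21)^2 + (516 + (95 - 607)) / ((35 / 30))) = -42 / 1037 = -0.04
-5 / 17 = -0.29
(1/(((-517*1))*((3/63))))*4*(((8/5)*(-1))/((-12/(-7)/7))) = 2744/2585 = 1.06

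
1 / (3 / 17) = 17 / 3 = 5.67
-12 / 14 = -6 / 7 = -0.86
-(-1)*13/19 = 13/19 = 0.68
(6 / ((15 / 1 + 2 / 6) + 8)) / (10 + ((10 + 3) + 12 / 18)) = 27 / 2485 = 0.01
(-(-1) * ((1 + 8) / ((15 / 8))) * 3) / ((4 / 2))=7.20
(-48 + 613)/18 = 565/18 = 31.39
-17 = -17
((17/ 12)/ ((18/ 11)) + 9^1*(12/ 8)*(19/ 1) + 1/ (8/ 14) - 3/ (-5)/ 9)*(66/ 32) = 3079087/ 5760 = 534.56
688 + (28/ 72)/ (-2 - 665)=688.00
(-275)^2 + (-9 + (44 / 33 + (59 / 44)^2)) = 439195915 / 5808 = 75619.13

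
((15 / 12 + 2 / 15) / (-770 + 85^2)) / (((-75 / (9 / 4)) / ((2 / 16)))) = -83 / 103280000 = -0.00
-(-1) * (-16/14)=-8/7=-1.14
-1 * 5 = -5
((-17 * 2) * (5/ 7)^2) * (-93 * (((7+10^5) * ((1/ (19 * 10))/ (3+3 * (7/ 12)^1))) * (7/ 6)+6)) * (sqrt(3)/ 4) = 1930240265 * sqrt(3)/ 35378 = 94501.50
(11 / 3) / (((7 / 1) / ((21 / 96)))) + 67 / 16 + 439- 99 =33053 / 96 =344.30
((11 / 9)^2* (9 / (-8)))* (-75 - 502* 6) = 41503 / 8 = 5187.88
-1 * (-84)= 84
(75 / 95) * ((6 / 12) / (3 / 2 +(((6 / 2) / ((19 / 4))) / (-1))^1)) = 5 / 11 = 0.45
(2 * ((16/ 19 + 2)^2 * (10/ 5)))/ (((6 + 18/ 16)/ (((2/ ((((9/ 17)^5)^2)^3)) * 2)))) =4195054451617159964955648526741616050688/ 1196547138311555308249158507513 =3505966724.84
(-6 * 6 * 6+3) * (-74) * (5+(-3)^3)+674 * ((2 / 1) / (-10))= -346898.80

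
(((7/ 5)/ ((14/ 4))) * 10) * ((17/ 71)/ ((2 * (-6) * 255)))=-1/ 3195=-0.00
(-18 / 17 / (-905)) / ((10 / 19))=171 / 76925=0.00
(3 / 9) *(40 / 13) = 40 / 39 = 1.03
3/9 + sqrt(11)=1/3 + sqrt(11)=3.65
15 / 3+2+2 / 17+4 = 189 / 17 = 11.12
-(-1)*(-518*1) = -518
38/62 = 19/31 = 0.61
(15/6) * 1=5/2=2.50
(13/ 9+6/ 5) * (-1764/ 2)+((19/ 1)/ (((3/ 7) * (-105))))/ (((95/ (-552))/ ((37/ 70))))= -6119146/ 2625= -2331.10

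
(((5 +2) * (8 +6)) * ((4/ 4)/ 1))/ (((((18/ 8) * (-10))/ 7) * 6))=-5.08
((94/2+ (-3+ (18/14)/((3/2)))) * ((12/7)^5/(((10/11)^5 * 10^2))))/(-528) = -186189597/9191328125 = -0.02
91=91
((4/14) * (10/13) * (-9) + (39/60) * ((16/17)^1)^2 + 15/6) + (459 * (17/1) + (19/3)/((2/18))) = 2067390099/262990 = 7861.10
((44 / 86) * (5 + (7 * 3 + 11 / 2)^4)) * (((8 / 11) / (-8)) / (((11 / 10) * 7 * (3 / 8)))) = -3757410 / 473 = -7943.78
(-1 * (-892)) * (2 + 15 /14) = 19178 /7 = 2739.71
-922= -922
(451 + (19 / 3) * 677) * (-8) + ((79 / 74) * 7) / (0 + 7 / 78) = -4198693 / 111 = -37826.06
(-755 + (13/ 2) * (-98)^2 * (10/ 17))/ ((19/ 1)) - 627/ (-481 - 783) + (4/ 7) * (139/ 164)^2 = 9098377520835/ 4804136624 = 1893.86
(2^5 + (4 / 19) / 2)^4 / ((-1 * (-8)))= 17307301250 / 130321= 132805.16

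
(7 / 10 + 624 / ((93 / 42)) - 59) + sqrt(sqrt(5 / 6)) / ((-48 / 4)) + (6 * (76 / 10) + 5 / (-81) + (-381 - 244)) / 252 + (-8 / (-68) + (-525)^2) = -5^(1 / 4) * 6^(3 / 4) / 72 + 105975468542 / 384183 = 275846.25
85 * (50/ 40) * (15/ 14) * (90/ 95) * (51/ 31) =2926125/ 16492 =177.43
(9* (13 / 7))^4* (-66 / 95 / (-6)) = 2061275931 / 228095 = 9036.92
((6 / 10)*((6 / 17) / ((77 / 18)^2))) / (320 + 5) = 5832 / 163788625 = 0.00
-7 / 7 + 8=7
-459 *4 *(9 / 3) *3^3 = -148716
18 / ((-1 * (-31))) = 18 / 31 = 0.58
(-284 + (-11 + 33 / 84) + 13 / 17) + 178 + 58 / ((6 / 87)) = 345175 / 476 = 725.16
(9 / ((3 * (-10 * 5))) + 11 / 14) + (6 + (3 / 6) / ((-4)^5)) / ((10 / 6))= 1550231 / 358400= 4.33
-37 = -37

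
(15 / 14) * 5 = 5.36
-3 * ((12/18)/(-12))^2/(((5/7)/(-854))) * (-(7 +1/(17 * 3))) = -535031/6885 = -77.71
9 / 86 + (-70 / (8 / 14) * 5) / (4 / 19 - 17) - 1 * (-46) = 1132830 / 13717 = 82.59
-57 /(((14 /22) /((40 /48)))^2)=-57475 /588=-97.75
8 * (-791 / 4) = -1582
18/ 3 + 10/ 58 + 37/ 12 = 3221/ 348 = 9.26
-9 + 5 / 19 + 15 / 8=-1043 / 152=-6.86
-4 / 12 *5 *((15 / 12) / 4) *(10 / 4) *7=-875 / 96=-9.11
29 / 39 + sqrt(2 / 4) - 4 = -127 / 39 + sqrt(2) / 2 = -2.55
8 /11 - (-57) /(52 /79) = 87.32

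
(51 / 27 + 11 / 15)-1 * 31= -1277 / 45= -28.38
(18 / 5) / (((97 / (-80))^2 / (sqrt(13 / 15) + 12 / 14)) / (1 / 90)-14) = 36794880 / 1268568133 + 2011392*sqrt(195) / 906120095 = 0.06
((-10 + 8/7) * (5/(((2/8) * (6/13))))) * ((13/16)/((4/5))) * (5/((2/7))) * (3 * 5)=-3274375/32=-102324.22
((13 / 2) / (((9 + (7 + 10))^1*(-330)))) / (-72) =1 / 95040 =0.00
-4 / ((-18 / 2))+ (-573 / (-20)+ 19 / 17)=92449 / 3060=30.21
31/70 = 0.44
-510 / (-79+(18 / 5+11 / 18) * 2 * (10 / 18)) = 4131 / 602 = 6.86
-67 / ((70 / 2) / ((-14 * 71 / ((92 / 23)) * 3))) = 1427.10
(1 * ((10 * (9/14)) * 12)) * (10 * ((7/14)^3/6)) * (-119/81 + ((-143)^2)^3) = 8657873911083125/63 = 137426570017192.46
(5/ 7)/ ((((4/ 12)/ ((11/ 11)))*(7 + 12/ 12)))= 15/ 56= 0.27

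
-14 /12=-7 /6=-1.17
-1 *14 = -14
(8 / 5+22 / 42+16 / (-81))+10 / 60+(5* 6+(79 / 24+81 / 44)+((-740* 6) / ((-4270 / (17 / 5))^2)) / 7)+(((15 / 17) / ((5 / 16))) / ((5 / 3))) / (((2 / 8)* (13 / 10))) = 10665384405101171 / 251318100033000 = 42.44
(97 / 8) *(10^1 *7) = 3395 / 4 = 848.75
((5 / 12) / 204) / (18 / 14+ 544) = 35 / 9344016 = 0.00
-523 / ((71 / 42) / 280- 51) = 6150480 / 599689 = 10.26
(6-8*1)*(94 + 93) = -374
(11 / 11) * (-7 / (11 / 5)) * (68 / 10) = -238 / 11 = -21.64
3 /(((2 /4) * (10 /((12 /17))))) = 0.42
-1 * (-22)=22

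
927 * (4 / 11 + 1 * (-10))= -98262 / 11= -8932.91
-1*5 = -5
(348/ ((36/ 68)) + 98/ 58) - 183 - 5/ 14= 579361/ 1218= 475.67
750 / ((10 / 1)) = 75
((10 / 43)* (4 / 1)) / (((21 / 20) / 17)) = 13600 / 903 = 15.06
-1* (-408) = 408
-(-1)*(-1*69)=-69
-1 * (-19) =19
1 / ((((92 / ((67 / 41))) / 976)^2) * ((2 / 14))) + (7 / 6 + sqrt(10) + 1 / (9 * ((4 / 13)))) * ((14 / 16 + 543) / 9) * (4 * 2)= 4351 * sqrt(10) / 9 + 818940843817 / 288116676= 4371.18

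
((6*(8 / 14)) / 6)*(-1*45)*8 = -1440 / 7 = -205.71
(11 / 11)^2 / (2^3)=1 / 8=0.12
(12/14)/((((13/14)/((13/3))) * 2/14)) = 28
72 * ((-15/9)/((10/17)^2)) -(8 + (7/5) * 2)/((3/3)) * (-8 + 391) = -22416/5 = -4483.20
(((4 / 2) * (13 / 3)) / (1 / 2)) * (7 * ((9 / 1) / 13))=84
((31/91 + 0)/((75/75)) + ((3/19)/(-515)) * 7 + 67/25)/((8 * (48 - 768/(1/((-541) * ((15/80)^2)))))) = 13438949/521972997000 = 0.00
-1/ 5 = -0.20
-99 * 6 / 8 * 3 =-891 / 4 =-222.75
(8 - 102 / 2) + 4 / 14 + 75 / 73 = -21302 / 511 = -41.69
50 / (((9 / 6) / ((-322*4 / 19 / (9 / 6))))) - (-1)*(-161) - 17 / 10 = -2854217 / 1710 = -1669.13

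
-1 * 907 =-907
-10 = -10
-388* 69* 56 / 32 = -46851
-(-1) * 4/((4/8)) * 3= 24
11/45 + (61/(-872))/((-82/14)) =412487/1608840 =0.26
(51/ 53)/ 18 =17/ 318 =0.05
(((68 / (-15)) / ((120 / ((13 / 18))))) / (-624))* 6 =17 / 64800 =0.00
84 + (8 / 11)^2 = 10228 / 121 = 84.53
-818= -818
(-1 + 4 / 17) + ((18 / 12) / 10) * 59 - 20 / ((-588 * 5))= 404443 / 49980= 8.09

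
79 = 79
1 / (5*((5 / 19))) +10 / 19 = 611 / 475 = 1.29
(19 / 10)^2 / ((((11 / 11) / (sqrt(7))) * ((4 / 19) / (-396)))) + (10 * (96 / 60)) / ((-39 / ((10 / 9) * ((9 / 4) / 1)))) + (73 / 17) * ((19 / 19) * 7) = 19249 / 663 - 679041 * sqrt(7) / 100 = -17936.70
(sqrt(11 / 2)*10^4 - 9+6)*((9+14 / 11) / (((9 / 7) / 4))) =-3164 / 33+15820000*sqrt(22) / 99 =749423.08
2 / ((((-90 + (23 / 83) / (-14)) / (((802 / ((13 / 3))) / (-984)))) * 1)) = 232981 / 55753399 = 0.00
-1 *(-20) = 20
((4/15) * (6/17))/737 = 8/62645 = 0.00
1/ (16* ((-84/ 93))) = -0.07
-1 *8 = -8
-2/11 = -0.18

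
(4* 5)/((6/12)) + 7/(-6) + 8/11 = 2611/66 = 39.56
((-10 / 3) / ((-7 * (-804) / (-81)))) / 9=5 / 938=0.01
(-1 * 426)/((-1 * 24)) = 71/4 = 17.75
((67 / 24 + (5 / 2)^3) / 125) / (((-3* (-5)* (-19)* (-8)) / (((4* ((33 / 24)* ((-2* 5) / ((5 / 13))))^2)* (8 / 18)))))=4519229 / 30780000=0.15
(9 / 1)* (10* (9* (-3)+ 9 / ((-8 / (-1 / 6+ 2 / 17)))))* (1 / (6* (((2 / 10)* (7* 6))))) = -26175 / 544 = -48.12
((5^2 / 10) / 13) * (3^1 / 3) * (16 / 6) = 20 / 39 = 0.51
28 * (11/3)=308/3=102.67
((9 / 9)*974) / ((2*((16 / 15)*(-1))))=-7305 / 16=-456.56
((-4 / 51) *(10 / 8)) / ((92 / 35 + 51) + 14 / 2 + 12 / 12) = -175 / 110007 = -0.00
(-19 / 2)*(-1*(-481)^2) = 4395859 / 2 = 2197929.50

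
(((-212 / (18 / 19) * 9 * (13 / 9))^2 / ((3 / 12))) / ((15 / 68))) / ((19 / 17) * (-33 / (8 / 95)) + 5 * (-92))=-25357909611008 / 148381875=-170896.27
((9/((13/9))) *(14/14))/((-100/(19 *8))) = -3078/325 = -9.47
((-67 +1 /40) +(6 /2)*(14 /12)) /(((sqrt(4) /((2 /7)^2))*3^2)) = -2539 /8820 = -0.29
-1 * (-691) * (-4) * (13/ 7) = -35932/ 7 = -5133.14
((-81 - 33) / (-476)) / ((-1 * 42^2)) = -19 / 139944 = -0.00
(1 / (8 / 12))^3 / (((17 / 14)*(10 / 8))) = 189 / 85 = 2.22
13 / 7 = 1.86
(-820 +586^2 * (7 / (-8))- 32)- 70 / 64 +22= -9641683 / 32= -301302.59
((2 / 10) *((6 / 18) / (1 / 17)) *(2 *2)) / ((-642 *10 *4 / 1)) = -17 / 96300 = -0.00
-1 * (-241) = 241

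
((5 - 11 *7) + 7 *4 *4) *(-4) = -160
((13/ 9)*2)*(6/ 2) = 26/ 3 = 8.67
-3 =-3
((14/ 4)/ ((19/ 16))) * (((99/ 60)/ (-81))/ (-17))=154/ 43605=0.00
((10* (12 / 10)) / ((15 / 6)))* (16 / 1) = 384 / 5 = 76.80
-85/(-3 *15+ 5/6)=102/53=1.92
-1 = -1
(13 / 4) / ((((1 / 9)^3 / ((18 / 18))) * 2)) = 9477 / 8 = 1184.62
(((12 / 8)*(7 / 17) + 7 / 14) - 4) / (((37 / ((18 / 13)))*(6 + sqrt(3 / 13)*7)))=-0.01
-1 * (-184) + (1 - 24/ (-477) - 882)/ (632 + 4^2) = 18817817/ 103032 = 182.64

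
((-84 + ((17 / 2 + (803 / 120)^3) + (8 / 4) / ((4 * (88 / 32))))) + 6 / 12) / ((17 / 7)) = 1759657487 / 19008000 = 92.57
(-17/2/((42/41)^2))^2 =816644929/12446784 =65.61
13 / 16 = 0.81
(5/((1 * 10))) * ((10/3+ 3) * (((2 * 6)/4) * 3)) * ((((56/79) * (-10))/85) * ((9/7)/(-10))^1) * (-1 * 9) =-18468/6715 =-2.75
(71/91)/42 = 71/3822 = 0.02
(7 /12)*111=259 /4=64.75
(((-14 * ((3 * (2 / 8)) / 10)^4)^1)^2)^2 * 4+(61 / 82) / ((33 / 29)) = 593577902080139839554644713 / 907982929920000000000000000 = 0.65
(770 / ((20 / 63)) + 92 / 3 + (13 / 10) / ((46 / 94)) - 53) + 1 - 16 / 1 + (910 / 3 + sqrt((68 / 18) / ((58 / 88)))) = 2 * sqrt(10846) / 87 + 309828 / 115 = 2696.55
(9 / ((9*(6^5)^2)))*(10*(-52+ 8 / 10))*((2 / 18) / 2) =-1 / 2125764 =-0.00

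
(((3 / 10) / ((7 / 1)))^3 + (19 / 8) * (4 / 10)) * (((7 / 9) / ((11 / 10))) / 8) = 325877 / 3880800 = 0.08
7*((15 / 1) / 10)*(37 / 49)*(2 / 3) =5.29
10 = 10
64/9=7.11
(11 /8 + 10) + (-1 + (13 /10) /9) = 3787 /360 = 10.52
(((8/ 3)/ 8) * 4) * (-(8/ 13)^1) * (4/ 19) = -128/ 741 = -0.17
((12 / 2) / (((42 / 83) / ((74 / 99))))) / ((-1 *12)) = -3071 / 4158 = -0.74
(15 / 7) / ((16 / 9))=135 / 112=1.21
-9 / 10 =-0.90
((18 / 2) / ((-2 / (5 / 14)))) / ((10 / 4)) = -9 / 14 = -0.64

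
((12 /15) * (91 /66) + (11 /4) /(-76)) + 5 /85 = 959881 /852720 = 1.13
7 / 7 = 1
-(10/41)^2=-100/1681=-0.06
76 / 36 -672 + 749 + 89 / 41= 29993 / 369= 81.28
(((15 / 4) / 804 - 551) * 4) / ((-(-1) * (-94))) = 590667 / 25192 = 23.45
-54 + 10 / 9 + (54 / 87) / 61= -841882 / 15921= -52.88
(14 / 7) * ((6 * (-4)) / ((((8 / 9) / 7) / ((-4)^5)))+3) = 387078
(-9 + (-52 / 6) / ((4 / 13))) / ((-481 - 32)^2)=-223 / 1579014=-0.00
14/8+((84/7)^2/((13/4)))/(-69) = 1325/1196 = 1.11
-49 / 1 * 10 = -490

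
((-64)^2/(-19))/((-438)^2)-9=-8202355/911259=-9.00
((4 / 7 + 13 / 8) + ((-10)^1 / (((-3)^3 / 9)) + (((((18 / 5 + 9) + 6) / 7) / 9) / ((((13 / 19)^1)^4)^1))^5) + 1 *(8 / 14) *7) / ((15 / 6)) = 27101424335254261993106833540801133 / 4851136972372152991800412681312500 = 5.59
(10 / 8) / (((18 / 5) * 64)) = 25 / 4608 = 0.01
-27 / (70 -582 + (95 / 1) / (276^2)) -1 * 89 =-3469122761 / 39002017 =-88.95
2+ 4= 6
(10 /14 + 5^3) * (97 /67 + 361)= 21369920 /469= 45564.86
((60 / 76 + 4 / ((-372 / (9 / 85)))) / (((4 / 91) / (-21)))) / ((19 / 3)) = -56567511 / 951235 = -59.47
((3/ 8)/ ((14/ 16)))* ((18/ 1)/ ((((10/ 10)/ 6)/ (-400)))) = -129600/ 7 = -18514.29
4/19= 0.21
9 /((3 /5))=15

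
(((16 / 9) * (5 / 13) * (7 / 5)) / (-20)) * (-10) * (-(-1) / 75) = 56 / 8775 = 0.01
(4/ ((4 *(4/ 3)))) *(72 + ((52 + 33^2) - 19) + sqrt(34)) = 3 *sqrt(34)/ 4 + 1791/ 2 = 899.87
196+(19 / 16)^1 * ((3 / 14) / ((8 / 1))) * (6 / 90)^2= 26342419 / 134400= 196.00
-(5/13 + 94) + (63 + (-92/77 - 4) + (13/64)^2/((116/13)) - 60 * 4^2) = -473982071139/475611136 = -996.57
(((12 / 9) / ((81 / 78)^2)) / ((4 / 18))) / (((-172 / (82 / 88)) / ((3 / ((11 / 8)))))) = -27716 / 421443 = -0.07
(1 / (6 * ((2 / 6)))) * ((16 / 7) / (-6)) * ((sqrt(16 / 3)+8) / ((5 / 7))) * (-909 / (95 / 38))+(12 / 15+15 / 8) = 3232 * sqrt(3) / 25+155671 / 200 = 1002.27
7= 7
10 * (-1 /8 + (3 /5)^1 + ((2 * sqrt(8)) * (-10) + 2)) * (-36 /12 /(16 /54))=-8019 /32 + 4050 * sqrt(2)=5476.97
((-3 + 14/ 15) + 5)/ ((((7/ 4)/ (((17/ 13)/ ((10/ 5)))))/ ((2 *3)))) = 2992/ 455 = 6.58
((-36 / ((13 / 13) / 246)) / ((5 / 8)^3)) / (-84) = 377856 / 875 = 431.84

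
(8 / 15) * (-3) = -8 / 5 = -1.60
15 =15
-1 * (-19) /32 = 19 /32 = 0.59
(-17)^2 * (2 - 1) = 289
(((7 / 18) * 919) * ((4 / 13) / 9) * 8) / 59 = 102928 / 62127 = 1.66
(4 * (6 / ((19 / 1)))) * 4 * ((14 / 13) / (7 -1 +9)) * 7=3136 / 1235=2.54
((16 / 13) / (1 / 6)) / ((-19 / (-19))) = 96 / 13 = 7.38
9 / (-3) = -3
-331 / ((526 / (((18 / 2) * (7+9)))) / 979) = -23331528 / 263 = -88713.03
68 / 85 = 4 / 5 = 0.80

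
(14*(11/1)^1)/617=154/617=0.25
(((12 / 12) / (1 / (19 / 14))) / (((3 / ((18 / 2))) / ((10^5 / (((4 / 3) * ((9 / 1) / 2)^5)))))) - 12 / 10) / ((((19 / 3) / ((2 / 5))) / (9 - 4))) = 75448876 / 1454355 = 51.88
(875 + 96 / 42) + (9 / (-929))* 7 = 877.22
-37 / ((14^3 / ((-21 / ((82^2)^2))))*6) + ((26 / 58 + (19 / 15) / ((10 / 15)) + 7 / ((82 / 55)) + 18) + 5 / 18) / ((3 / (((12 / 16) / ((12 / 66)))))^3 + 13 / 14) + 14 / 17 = 20.10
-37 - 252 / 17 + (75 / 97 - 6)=-94076 / 1649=-57.05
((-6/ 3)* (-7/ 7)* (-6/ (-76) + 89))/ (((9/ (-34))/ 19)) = -115090/ 9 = -12787.78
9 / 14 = 0.64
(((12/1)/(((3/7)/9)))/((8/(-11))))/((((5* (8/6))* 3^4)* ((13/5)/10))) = -385/156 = -2.47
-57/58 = -0.98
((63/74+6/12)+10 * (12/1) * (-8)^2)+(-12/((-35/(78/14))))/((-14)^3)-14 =47680110111/6218590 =7667.35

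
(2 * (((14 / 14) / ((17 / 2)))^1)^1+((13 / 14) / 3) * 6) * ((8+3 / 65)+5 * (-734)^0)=211152 / 7735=27.30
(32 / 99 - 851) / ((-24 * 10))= 84217 / 23760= 3.54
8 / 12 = 2 / 3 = 0.67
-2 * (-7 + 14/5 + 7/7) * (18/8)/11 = 72/55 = 1.31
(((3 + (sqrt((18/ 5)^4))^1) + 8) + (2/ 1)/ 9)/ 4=5441/ 900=6.05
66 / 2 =33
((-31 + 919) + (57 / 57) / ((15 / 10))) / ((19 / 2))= 5332 / 57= 93.54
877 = 877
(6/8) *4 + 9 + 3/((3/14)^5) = 538796/81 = 6651.80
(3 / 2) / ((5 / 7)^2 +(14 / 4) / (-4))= -588 / 143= -4.11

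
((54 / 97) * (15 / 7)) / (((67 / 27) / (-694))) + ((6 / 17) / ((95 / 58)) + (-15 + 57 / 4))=-98205546129 / 293884780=-334.16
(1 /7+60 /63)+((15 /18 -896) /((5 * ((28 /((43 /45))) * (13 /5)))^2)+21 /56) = 2356897121 /1609826400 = 1.46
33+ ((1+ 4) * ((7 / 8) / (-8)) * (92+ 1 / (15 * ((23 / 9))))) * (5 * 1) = -321829 / 1472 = -218.63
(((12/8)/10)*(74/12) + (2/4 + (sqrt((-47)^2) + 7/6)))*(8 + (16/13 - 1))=636757/1560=408.18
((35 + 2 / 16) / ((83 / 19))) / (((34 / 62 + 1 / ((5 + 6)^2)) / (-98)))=-981302861 / 693216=-1415.58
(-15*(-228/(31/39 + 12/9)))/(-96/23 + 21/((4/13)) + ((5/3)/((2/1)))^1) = 7362576/297389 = 24.76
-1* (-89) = 89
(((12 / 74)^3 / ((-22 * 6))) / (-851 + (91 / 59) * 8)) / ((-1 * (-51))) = 354 / 468689524391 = 0.00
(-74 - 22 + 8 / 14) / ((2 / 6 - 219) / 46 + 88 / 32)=184368 / 3871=47.63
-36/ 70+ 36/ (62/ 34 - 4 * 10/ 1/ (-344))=447768/ 24815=18.04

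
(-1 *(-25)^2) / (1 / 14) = -8750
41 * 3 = 123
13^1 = 13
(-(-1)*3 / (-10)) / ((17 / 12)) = -18 / 85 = -0.21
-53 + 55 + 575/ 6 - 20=467/ 6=77.83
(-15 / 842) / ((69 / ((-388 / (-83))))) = -0.00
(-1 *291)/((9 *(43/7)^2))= -4753/5547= -0.86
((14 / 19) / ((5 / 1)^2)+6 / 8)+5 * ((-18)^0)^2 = 10981 / 1900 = 5.78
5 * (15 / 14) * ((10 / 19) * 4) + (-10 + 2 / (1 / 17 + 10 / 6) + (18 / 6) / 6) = 17189 / 5852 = 2.94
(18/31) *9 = 162/31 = 5.23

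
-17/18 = -0.94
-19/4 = -4.75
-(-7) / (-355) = -7 / 355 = -0.02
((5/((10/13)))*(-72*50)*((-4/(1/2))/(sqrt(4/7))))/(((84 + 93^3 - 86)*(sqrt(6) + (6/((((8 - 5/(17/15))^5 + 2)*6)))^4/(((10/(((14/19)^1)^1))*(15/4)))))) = -46047485392545281485865926958238573238767891321988074343729095000000*sqrt(7)/15333283300630951282520157358174282758546021510598229969141264055753793219179796429 + 5055462738874412765662357724683152757178006592728410944794073072060590097656250000*sqrt(42)/260665816110726171802842675088962806895282365680169909475401488947814484726056539293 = 0.13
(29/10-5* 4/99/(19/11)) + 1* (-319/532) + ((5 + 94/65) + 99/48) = 2662069/248976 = 10.69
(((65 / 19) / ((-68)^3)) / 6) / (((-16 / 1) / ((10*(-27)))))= -2925 / 95587328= -0.00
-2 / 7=-0.29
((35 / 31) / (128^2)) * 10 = 175 / 253952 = 0.00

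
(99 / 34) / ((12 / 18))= 297 / 68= 4.37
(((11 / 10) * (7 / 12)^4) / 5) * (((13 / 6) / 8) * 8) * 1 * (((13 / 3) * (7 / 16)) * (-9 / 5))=-31244213 / 165888000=-0.19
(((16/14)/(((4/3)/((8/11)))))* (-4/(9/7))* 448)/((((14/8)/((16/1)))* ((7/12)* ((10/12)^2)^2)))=-1358954496/48125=-28238.02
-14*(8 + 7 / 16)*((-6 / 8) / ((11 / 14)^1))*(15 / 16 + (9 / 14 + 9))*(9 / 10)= 6047055 / 5632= 1073.70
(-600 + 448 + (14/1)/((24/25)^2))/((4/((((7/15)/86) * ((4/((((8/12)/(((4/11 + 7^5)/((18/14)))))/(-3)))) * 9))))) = 118980105923/302720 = 393036.82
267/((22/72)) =9612/11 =873.82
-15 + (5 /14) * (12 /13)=-1335 /91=-14.67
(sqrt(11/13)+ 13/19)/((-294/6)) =-sqrt(143)/637 - 13/931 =-0.03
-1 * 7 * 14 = -98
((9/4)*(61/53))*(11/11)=549/212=2.59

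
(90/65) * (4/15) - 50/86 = -593/2795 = -0.21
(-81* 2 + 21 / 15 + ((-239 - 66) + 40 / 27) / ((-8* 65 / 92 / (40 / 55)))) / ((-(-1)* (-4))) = 213313 / 7020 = 30.39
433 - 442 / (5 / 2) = 1281 / 5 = 256.20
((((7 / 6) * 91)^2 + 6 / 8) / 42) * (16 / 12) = 202898 / 567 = 357.84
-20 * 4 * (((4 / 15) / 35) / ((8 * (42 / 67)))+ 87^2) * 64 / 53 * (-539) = 939960995072 / 2385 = 394113624.77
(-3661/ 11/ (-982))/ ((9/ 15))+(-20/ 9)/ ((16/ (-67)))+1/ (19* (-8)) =72879661/ 7388568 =9.86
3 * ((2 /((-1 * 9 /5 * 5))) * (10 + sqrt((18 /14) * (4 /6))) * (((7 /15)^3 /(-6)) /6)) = 0.02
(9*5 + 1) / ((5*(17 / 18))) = 828 / 85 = 9.74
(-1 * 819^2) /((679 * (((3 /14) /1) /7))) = -3130218 /97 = -32270.29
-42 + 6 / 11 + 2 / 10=-2269 / 55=-41.25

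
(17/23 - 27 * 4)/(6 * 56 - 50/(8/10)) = -4934/12581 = -0.39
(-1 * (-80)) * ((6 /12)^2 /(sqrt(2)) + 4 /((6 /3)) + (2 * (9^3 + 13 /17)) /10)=10 * sqrt(2) + 201216 /17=11850.38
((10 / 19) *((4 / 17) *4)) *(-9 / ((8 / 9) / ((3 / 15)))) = -324 / 323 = -1.00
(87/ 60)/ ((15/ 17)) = 493/ 300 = 1.64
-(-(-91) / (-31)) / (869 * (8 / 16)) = 182 / 26939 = 0.01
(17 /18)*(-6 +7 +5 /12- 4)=-527 /216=-2.44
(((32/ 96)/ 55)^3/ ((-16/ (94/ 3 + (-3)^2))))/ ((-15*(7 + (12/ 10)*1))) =1/ 219186000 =0.00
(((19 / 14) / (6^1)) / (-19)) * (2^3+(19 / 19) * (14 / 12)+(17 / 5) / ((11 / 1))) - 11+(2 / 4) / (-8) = -619559 / 55440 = -11.18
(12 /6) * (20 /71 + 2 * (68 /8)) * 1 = 2454 /71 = 34.56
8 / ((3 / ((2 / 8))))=2 / 3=0.67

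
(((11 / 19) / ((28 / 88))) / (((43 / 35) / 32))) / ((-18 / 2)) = -38720 / 7353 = -5.27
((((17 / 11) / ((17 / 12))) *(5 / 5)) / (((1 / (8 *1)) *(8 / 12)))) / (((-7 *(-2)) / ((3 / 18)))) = 12 / 77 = 0.16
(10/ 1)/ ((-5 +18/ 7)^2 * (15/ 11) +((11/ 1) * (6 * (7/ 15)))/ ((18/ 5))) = 0.60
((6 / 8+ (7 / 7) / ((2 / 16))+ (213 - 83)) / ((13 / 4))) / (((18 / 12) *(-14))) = -2.03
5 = 5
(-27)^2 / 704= 729 / 704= 1.04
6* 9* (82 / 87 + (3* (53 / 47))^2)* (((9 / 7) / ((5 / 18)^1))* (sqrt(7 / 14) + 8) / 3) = 231392862* sqrt(2) / 448427 + 3702285792 / 448427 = 8985.91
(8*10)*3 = 240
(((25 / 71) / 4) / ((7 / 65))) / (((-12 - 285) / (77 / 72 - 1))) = -8125 / 42511392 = -0.00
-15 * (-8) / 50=12 / 5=2.40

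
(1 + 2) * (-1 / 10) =-3 / 10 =-0.30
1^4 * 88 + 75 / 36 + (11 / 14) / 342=215665 / 2394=90.09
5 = 5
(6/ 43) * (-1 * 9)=-54/ 43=-1.26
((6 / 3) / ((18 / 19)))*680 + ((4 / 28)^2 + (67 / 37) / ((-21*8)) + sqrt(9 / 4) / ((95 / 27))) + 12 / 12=17820016643 / 12400920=1436.99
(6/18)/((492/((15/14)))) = 5/6888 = 0.00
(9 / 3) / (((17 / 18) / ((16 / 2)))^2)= 62208 / 289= 215.25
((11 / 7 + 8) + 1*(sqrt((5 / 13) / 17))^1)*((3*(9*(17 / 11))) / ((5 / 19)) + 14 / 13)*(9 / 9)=114143*sqrt(1105) / 158015 + 7647581 / 5005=1552.00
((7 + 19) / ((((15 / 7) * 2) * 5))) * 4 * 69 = 8372 / 25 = 334.88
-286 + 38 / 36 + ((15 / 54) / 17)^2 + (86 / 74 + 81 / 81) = -979707341 / 3464532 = -282.78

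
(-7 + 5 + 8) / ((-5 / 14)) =-84 / 5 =-16.80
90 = 90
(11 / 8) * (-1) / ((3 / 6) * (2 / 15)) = -165 / 8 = -20.62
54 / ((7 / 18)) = 972 / 7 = 138.86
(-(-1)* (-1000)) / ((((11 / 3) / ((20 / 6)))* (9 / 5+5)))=-25000 / 187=-133.69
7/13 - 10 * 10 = -1293/13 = -99.46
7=7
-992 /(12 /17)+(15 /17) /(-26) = -1863517 /1326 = -1405.37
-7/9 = -0.78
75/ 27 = 25/ 9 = 2.78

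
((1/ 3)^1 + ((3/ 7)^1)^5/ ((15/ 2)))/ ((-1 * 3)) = -84521/ 756315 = -0.11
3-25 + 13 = -9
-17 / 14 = -1.21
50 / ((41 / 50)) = 2500 / 41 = 60.98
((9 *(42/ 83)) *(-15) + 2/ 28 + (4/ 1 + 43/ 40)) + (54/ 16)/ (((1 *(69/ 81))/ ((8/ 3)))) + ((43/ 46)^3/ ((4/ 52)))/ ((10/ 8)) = -2494324347/ 56552216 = -44.11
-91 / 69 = -1.32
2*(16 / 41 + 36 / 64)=625 / 328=1.91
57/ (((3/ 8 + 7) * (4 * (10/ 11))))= 2.13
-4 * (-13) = 52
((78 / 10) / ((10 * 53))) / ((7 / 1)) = 39 / 18550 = 0.00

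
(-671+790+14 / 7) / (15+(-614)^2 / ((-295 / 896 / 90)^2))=421201 / 98061328370679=0.00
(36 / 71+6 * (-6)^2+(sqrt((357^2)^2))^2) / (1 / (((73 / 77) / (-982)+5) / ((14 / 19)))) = 1183246239596415507 / 10737188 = 110200756436.08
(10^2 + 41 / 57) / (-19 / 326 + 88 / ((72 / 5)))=5614698 / 337421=16.64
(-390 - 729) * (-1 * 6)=6714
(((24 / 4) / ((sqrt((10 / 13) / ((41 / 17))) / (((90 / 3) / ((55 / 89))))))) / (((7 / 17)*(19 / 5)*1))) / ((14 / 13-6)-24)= -10413*sqrt(90610) / 275044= -11.40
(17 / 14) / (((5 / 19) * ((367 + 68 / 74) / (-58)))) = -0.73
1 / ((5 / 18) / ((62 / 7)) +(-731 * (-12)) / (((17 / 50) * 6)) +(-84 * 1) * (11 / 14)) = 1116 / 4725179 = 0.00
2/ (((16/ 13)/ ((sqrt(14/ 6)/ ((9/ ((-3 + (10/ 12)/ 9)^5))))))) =-1240056903241 * sqrt(21)/ 99179645184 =-57.30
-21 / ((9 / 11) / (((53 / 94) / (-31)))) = 4081 / 8742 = 0.47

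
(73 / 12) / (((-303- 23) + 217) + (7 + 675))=0.01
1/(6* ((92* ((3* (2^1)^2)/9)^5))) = 0.00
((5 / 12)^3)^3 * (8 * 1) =1953125 / 644972544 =0.00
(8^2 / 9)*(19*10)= 12160 / 9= 1351.11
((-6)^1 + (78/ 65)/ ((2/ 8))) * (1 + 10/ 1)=-66/ 5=-13.20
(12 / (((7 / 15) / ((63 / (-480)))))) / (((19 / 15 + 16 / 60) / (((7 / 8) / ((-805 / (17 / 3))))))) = 0.01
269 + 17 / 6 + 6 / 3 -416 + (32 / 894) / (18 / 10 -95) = -9871227 / 69434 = -142.17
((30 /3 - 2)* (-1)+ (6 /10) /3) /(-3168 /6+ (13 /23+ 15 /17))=15249 /1029410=0.01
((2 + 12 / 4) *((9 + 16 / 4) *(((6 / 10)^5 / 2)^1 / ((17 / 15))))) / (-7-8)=-3159 / 21250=-0.15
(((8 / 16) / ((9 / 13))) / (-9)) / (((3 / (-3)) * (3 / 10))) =65 / 243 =0.27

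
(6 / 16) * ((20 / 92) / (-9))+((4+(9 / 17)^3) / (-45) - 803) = -32669869499 / 40679640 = -803.10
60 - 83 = -23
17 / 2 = 8.50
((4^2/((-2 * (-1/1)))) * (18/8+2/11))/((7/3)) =642/77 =8.34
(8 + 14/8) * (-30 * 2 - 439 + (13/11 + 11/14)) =-2985177/616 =-4846.07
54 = 54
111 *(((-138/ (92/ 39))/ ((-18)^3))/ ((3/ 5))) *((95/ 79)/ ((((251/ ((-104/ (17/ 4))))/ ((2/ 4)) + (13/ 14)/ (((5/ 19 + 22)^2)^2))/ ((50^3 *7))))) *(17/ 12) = -10186670469072185156250/ 75545598057557323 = -134841.35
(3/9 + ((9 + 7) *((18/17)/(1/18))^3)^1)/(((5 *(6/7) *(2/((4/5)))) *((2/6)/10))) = 4571256662/14739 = 310147.00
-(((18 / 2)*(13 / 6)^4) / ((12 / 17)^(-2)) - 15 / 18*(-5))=-178591 / 1734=-102.99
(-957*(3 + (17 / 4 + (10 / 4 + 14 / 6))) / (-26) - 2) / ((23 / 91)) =322329 / 184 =1751.79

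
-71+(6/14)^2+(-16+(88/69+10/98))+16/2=-37403/483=-77.44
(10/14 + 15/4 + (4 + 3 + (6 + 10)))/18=769/504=1.53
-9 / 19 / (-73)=0.01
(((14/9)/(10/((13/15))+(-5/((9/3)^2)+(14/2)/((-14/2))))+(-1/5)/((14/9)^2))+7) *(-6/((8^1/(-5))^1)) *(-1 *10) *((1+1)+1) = -45541305/57232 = -795.73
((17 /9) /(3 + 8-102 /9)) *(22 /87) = -374 /261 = -1.43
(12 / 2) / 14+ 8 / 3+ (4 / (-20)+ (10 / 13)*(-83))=-83198 / 1365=-60.95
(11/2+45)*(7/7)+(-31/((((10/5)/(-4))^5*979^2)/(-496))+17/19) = 1853138057/36420758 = 50.88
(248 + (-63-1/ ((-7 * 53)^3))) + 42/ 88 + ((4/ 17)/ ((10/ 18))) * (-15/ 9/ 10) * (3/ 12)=35419523144749/ 190982393140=185.46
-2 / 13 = -0.15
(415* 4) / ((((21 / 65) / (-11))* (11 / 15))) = -539500 / 7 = -77071.43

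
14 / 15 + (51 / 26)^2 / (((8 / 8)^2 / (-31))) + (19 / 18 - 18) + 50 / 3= -3608453 / 30420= -118.62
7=7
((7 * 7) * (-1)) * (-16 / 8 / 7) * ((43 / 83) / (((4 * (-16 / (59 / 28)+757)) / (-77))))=-1367443 / 7339690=-0.19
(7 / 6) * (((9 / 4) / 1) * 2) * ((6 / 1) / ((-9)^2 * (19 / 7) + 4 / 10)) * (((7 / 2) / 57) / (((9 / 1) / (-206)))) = -176645 / 878826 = -0.20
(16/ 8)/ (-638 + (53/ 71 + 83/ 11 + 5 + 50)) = -1562/ 448847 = -0.00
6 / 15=2 / 5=0.40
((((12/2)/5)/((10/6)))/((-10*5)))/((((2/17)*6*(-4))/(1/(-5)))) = -51/50000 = -0.00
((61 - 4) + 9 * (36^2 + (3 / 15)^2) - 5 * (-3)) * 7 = 2053863 / 25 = 82154.52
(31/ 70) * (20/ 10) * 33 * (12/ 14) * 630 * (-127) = -2004495.43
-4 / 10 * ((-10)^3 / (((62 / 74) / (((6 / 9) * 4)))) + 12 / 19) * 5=11245768 / 1767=6364.33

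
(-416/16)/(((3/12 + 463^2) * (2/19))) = -988/857477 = -0.00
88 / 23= 3.83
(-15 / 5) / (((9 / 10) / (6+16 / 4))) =-100 / 3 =-33.33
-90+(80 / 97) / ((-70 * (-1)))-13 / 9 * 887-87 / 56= -67111687 / 48888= -1372.76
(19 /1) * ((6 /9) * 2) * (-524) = -39824 /3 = -13274.67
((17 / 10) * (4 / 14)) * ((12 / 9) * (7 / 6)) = 0.76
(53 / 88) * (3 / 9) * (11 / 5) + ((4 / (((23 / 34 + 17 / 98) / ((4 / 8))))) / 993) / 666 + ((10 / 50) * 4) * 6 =12271465589 / 2341136520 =5.24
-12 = -12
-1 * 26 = -26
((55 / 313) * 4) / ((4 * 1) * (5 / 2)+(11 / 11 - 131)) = -11 / 1878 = -0.01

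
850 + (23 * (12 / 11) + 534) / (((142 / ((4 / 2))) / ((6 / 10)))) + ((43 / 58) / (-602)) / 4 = 2168169139 / 2536688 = 854.72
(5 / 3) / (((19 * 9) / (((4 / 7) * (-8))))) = -160 / 3591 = -0.04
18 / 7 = 2.57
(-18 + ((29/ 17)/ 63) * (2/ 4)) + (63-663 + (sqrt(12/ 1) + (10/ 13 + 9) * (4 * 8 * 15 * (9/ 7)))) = 2 * sqrt(3) + 150675389/ 27846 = 5414.49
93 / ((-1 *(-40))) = 93 / 40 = 2.32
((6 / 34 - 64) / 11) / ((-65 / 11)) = 217 / 221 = 0.98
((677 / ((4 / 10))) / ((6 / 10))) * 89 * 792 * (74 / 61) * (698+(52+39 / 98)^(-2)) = 177578767074945456 / 1054729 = 168364354326.98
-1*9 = -9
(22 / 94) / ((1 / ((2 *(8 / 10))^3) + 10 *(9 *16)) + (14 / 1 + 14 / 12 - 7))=16896 / 104563673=0.00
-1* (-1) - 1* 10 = -9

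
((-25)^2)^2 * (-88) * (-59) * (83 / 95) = 1771940789.47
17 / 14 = 1.21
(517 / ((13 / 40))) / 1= 20680 / 13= 1590.77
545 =545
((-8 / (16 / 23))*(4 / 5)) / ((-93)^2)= -46 / 43245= -0.00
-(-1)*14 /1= 14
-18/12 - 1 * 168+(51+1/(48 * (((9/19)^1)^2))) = -460367/3888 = -118.41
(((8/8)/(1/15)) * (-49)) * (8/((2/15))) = -44100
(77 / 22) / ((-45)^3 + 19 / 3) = -21 / 546712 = -0.00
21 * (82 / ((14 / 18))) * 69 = 152766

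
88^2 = 7744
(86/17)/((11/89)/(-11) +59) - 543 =-24227548/44625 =-542.91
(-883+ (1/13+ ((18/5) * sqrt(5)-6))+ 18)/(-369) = 1258/533-2 * sqrt(5)/205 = 2.34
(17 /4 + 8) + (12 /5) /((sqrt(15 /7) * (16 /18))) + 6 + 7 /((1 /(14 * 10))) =9 * sqrt(105) /50 + 3993 /4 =1000.09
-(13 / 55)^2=-169 / 3025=-0.06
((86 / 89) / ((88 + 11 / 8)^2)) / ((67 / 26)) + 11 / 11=234505983 / 234494975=1.00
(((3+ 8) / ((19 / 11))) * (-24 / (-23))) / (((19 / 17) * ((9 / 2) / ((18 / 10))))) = 2.38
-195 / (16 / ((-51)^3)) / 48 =8622315 / 256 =33680.92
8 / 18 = 4 / 9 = 0.44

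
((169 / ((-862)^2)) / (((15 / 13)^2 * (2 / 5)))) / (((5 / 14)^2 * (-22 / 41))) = -57379049 / 9195169500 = -0.01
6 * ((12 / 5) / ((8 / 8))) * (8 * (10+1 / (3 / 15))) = 1728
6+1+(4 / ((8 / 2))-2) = 6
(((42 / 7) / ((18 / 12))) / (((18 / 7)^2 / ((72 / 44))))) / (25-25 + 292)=49 / 14454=0.00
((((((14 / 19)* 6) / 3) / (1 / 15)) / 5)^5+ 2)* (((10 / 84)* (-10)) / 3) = -104676790550 / 155994237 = -671.03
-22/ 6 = -11/ 3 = -3.67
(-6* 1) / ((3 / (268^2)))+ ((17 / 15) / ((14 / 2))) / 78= -1176477103 / 8190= -143648.00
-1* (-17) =17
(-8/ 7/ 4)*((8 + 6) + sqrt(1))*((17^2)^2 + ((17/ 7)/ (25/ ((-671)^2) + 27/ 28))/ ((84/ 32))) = -213232687338910/ 595703143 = -357951.25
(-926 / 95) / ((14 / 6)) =-2778 / 665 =-4.18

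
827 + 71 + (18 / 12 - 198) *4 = 112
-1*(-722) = 722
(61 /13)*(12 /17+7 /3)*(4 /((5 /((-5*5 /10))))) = -18910 /663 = -28.52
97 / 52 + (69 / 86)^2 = 120623 / 48074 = 2.51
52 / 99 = 0.53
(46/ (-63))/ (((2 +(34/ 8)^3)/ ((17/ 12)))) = -0.01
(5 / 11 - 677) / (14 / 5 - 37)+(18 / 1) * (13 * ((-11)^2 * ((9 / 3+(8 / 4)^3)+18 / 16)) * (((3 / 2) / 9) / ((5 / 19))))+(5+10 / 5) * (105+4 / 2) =16417120237 / 75240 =218196.71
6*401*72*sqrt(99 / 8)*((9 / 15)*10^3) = 77954400*sqrt(22) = 365638546.31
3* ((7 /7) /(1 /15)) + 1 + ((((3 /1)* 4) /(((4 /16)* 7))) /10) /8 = 46.09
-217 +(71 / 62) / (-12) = -161519 / 744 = -217.10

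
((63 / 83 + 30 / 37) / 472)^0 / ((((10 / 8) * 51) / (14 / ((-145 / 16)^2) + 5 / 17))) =221404 / 30381125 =0.01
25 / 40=0.62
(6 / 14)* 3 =9 / 7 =1.29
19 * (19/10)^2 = 68.59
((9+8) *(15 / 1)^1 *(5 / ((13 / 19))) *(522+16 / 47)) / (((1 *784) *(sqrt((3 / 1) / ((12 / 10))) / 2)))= 59472375 *sqrt(10) / 119756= 1570.43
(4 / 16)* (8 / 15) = 2 / 15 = 0.13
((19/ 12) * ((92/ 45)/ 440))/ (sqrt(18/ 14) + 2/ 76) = 0.01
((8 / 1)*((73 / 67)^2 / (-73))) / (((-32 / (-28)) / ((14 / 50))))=-0.03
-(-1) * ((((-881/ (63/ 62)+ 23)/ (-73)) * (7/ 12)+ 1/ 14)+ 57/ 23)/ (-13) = -11797235/ 16501212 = -0.71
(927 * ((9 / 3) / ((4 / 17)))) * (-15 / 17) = -41715 / 4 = -10428.75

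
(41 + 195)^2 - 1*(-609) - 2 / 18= 506744 / 9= 56304.89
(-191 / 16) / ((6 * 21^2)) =-191 / 42336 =-0.00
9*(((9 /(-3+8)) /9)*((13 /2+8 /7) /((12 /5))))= 321 /56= 5.73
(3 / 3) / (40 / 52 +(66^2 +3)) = 13 / 56677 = 0.00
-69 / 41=-1.68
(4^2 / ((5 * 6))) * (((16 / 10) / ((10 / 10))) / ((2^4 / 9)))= 12 / 25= 0.48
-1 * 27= -27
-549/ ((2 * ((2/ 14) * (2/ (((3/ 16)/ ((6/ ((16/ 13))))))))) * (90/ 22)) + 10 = 0.97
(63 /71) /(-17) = -63 /1207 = -0.05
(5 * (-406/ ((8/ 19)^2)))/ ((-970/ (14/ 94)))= 512981/ 291776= 1.76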